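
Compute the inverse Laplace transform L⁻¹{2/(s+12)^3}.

L⁻¹{n!/(s-a)^(n+1)} = t^n·e^(at) with n=2, a=-12. So L⁻¹{2/(s+12)^3} = t^2·e^(-12t)

Final answer: t^2·e^(-12t)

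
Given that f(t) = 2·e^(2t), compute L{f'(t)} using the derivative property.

f(0) = 2, F(s) = 2/(s-2). L{f'(t)} = s·F(s) - f(0) = 2s/(s-2) - 2 = (2s - 2(s-2))/(s-2) = 4/(s-2)

Final answer: 4/(s-2)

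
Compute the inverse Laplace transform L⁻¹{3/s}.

L⁻¹{c/s} = c, so L⁻¹{3/s} = 3

Final answer: 3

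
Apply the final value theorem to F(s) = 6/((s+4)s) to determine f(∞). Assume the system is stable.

f(∞) = lim_{s→0} sF(s) = lim_{s→0} 6/(s+4) = 3/2

Final answer: 3/2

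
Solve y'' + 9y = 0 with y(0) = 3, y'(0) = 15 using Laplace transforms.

L{y''} + 9L{y} = 0. s²Y - 3s - 15 + 9Y = 0. Y(s² + 9) = 3s + 15. Y = (3s + 15)/(s² + 9). Inverting: y(t) = 3cos(3t) + 5sin(3t)

Final answer: y(t) = 3cos(3t) + 5sin(3t)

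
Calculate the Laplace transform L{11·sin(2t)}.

L{sin(ωt)} = ω/(s² + ω²), so L{sin(2t)} = 2/(s² + 4). Then L{11·sin(2t)} = 11·2/(s² + 4) = 22/(s² + 4)

Final answer: 22/(s² + 4)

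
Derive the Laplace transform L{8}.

L{8} = 8 · L{1} = 8/s

Final answer: 8/s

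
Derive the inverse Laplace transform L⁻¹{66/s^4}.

L⁻¹{n!/s^(n+1)} = t^n with n=3. So L⁻¹{6/s^4} = t^3, and L⁻¹{66/s^4} = (66/6)·t^3 = 11·t^3

Final answer: 11·t^3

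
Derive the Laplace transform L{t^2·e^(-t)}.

L{t^n·e^(at)} = n!/(s-a)^(n+1), so L{t^2·e^(-t)} = 2/(s+1)^3

Final answer: 2/(s+1)^3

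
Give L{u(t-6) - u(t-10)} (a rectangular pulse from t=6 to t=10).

L{u(t-a)} = e^(-as)/s. L{u(t-6) - u(t-10)} = (e^(-6s) - e^(-10s))/s

Final answer: (e^(-6s) - e^(-10s))/s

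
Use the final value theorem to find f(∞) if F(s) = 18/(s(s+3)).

f(∞) = lim_{s→0} s·18/(s(s+3)) = lim_{s→0} 18/(s+3) = 18/3 = 6

Final answer: 6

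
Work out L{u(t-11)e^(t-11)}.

u(t-a)f(t-a) with f(t)=e^t. L{e^t} = 1/(s-1). By time shift: e^(-11s)/(s-1)

Final answer: e^(-11s)/(s-1)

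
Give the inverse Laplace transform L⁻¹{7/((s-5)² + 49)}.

Using frequency shift, L⁻¹{7/((s-5)² + 49)} = e^(5t)·sin(7t)

Final answer: e^(5t)·sin(7t)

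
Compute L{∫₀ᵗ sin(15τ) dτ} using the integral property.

L{∫₀ᵗ f(τ)dτ} = F(s)/s with F(s) = 15/(s² + 225), so the result is (15/(s² + 225))/s = 15/(s(s² + 225))

Final answer: 15/(s(s² + 225))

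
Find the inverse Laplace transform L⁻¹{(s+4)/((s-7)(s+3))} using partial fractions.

Using partial fractions, f(t) = (11e^(7t) - e^(-3t))/10

Final answer: (11e^(7t) - e^(-3t))/10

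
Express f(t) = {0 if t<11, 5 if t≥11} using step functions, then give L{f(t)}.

f(t) = 5·u(t-11). L{u(t-11)} = e^(-11s)/s, so L{f(t)} = 5·e^(-11s)/s

Final answer: 5·e^(-11s)/s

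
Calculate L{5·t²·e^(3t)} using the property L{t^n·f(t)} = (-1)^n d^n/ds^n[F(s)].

L{e^(3t)} = 1/(s-3). d/ds[1/(s-3)] = -1/(s-3)². d²/ds²[1/(s-3)] = 2/(s-3)³. So L{t²·e^(3t)} = (-1)² · 2/(s-3)³ = 2/(s-3)³. Then L{5·t²·e^(3t)} = 5·2/(s-3)³ = 10/(s-3)³

Final answer: 10/(s-3)³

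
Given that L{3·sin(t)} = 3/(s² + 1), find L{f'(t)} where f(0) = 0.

L{f'(t)} = s·F(s) - f(0) = s·3/(s² + 1) - 0 = 3s/(s² + 1)

Final answer: 3s/(s² + 1)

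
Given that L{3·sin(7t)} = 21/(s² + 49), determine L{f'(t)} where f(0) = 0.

L{f'(t)} = s·F(s) - f(0) = s·21/(s² + 49) - 0 = 21s/(s² + 49)

Final answer: 21s/(s² + 49)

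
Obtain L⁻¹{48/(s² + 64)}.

This is the form c·a/(s² + a²) with a = 8, c = 6. L⁻¹ = 6·sin(8t)

Final answer: 6·sin(8t)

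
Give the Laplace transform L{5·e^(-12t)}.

L{e^(at)} = 1/(s-a), so L{e^(-12t)} = 1/(s+12). Then L{5·e^(-12t)} = 5/(s+12)

Final answer: 5/(s+12)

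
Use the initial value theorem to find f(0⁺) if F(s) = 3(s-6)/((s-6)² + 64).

f(0⁺) = lim_{s→∞} sF(s) = lim_{s→∞} 3s(s-6)/((s-6)² + 64) = 3

Final answer: 3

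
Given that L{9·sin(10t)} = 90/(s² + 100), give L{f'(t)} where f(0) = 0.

L{f'(t)} = s·F(s) - f(0) = s·90/(s² + 100) - 0 = 90s/(s² + 100)

Final answer: 90s/(s² + 100)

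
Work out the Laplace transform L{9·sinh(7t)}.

L{sinh(ωt)} = ω/(s² - ω²), so L{sinh(7t)} = 7/(s² - 49). Then L{9·sinh(7t)} = 9·7/(s² - 49) = 63/(s² - 49)

Final answer: 63/(s² - 49)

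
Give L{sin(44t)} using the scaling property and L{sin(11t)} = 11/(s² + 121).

Using L{f(at)} = (1/a)F(s/a) with a=4: L{sin(44t)} = (1/4) · 11/((s/4)² + 121) = (1/4) · 11·16/(s² + 1936) = 44/(s² + 1936)

Final answer: 44/(s² + 1936)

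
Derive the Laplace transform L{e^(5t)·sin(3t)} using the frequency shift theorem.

Frequency shift: L{e^(at)f(t)} = F(s-a). L{e^(5t)·sin(3t)} = 3/((s-5)² + 9)

Final answer: 3/((s-5)² + 9)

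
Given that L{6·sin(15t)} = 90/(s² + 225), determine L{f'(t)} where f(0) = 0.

L{f'(t)} = s·F(s) - f(0) = s·90/(s² + 225) - 0 = 90s/(s² + 225)

Final answer: 90s/(s² + 225)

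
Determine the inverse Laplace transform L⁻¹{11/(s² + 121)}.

L⁻¹{11/(s² + 121)} = sin(11t)

Final answer: sin(11t)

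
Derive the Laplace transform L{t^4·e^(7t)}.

L{t^n·e^(at)} = n!/(s-a)^(n+1), so L{t^4·e^(7t)} = 24/(s-7)^5

Final answer: 24/(s-7)^5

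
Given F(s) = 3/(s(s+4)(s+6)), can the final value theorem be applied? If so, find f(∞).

Poles of sF(s) = 3/((s+4)(s+6)) are at s = -4 and s = -6, both in the left half-plane. Theorem applies. f(∞) = lim_{s→0} sF(s) = 3/(4·6) = 1/8

Final answer: 1/8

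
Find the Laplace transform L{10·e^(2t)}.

L{e^(at)} = 1/(s-a), so L{e^(2t)} = 1/(s-2). Then L{10·e^(2t)} = 10/(s-2)

Final answer: 10/(s-2)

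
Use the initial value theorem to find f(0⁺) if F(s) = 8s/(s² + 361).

f(0⁺) = lim_{s→∞} s·8s/(s² + 361) = lim_{s→∞} 8s²/(s² + 361) = 8

Final answer: 8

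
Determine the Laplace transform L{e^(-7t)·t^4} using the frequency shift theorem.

L{e^(at)·t^n} = n!/(s-a)^(n+1), so L{e^(-7t)·t^4} = 24/(s+7)^5

Final answer: 24/(s+7)^5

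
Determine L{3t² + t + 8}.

L{3t² + t + 8} = 3·2/s³ + 1/s² + 8/s = 6/s³ + 1/s² + 8/s

Final answer: 6/s³ + 1/s² + 8/s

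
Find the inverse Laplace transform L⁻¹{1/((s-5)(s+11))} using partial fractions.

Decompose: A/(s-5) + B/(s+11). A = 1/16, B = -1/16. f(t) = (e^(5t) - e^(-11t))/16

Final answer: (e^(5t) - e^(-11t))/16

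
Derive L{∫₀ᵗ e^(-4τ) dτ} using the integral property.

L{∫₀ᵗ f(τ)dτ} = F(s)/s with F(s) = 1/(s+4), so L{∫₀ᵗ e^(-4τ) dτ} = 1/(s(s+4))

Final answer: 1/(s(s+4))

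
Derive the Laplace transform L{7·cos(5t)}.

L{cos(ωt)} = s/(s² + ω²), so L{cos(5t)} = s/(s² + 25). Then L{7·cos(5t)} = 7·s/(s² + 25) = 7s/(s² + 25)

Final answer: 7s/(s² + 25)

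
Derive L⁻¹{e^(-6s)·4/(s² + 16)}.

L⁻¹{4/(s² + 16)} = sin(4t). By the time shift theorem, L⁻¹{e^(-as)F(s)} = u(t-a)f(t-a) with a=6, so L⁻¹{e^(-6s)·4/(s² + 16)} = u(t-6)·sin(4(t-6))

Final answer: u(t-6)·sin(4(t-6))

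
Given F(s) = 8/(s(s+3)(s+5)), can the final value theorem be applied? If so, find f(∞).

Poles of sF(s) = 8/((s+3)(s+5)) are at s = -3 and s = -5, both in the left half-plane. Theorem applies. f(∞) = lim_{s→0} sF(s) = 8/(3·5) = 8/15

Final answer: 8/15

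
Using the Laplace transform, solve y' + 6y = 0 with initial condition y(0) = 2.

L{y'} + 6L{y} = 0. sY - 2 + 6Y = 0. Y(s+6) = 2. Y = 2/(s+6)

Final answer: y(t) = 2e^(-6t)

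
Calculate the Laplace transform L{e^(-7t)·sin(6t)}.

L{e^(at)·sin(ωt)} = ω/((s-a)² + ω²), so L{e^(-7t)·sin(6t)} = 6/((s+7)² + 36)

Final answer: 6/((s+7)² + 36)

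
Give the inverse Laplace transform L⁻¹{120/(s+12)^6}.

L⁻¹{n!/(s-a)^(n+1)} = t^n·e^(at), so L⁻¹{120/(s+12)^6} = t^5·e^(-12t)

Final answer: t^5·e^(-12t)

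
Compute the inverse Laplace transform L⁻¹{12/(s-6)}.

L⁻¹{1/(s-a)} = e^(at), so L⁻¹{1/(s-6)} = e^(6t), and L⁻¹{12/(s-6)} = 12·e^(6t)

Final answer: 12·e^(6t)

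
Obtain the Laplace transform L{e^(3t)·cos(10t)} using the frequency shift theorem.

Frequency shift: L{e^(at)f(t)} = F(s-a). L{e^(3t)·cos(10t)} = (s-3)/((s-3)² + 100)

Final answer: (s-3)/((s-3)² + 100)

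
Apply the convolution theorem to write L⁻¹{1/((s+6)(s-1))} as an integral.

1/((s+6)(s-1)) = (1/(s+6))·(1/(s-1)) = L{e^(-6t)}·L{e^t}. So f(t) = e^(-6t)*e^t = ∫₀ᵗ e^(-6τ)·e^(t-τ) dτ

Final answer: ∫₀ᵗ e^(-6τ)·e^(t-τ) dτ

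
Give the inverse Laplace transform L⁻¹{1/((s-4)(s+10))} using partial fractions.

Decompose: A/(s-4) + B/(s+10). A = 1/14, B = -1/14. f(t) = (e^(4t) - e^(-10t))/14

Final answer: (e^(4t) - e^(-10t))/14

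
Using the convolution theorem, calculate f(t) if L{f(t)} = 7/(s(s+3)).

7/(s(s+3)) = (7/s)·(1/(s+3)) = L{7}·L{e^(-3t)}. By convolution, f(t) = 7*e^(-3t) = ∫₀ᵗ 7·e^(-3τ) dτ = 7·(1 - e^(-3t))/3

Final answer: 7·(1 - e^(-3t))/3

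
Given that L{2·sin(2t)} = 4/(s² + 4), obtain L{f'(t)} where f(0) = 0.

L{f'(t)} = s·F(s) - f(0) = s·4/(s² + 4) - 0 = 4s/(s² + 4)

Final answer: 4s/(s² + 4)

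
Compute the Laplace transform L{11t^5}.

L{11t^5} = 11 · L{t^5} = 11 · 120/s^6 = 1320/s^6

Final answer: 1320/s^6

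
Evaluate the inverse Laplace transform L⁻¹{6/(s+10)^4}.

L⁻¹{n!/(s-a)^(n+1)} = t^n·e^(at), so L⁻¹{6/(s+10)^4} = t^3·e^(-10t)

Final answer: t^3·e^(-10t)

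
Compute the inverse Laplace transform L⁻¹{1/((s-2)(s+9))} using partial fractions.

Decompose: A/(s-2) + B/(s+9). A = 1/11, B = -1/11. f(t) = (e^(2t) - e^(-9t))/11

Final answer: (e^(2t) - e^(-9t))/11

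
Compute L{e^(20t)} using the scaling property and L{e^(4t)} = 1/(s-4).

Using L{f(at)} = (1/a)F(s/a) with a=5 and f(t) = e^(4t): L{e^(20t)} = (1/5) · 1/((s/5)-4) = (1/5) · 5/(s-20) = 1/(s-20)

Final answer: 1/(s-20)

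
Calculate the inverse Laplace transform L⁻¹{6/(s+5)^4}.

L⁻¹{n!/(s-a)^(n+1)} = t^n·e^(at), so L⁻¹{6/(s+5)^4} = t^3·e^(-5t)

Final answer: t^3·e^(-5t)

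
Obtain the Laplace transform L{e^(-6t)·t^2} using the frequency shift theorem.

L{e^(at)·t^n} = n!/(s-a)^(n+1), so L{e^(-6t)·t^2} = 2/(s+6)^3

Final answer: 2/(s+6)^3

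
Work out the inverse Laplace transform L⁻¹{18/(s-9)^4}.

L⁻¹{n!/(s-a)^(n+1)} = t^n·e^(at) with n=3, a=9. So L⁻¹{6/(s-9)^4} = t^3·e^(9t), and L⁻¹{18/(s-9)^4} = (18/6)·t^3·e^(9t) = 3·t^3·e^(9t)

Final answer: 3·t^3·e^(9t)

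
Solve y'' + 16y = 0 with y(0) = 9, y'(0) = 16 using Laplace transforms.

L{y''} + 16L{y} = 0. s²Y - 9s - 16 + 16Y = 0. Y(s² + 16) = 9s + 16. Y = (9s + 16)/(s² + 16). Inverting: y(t) = 9cos(4t) + 4sin(4t)

Final answer: y(t) = 9cos(4t) + 4sin(4t)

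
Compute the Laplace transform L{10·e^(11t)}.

L{e^(at)} = 1/(s-a), so L{e^(11t)} = 1/(s-11). Then L{10·e^(11t)} = 10/(s-11)

Final answer: 10/(s-11)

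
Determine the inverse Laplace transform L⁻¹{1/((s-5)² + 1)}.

Using frequency shift, L⁻¹{1/((s-5)² + 1)} = e^(5t)·sin(t)

Final answer: e^(5t)·sin(t)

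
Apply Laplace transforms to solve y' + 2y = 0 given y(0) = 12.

L{y'} + 2L{y} = 0. sY - 12 + 2Y = 0. Y(s+2) = 12. Y = 12/(s+2)

Final answer: y(t) = 12e^(-2t)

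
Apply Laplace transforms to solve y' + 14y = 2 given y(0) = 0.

sY + 14Y = 2/s. Y = 2/(s(s+14)). Partial fractions: Y = 1/7/s - 1/7/(s+14)

Final answer: y(t) = 1/7(1 - e^(-14t))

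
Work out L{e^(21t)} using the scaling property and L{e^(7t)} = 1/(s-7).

Using L{f(at)} = (1/a)F(s/a) with a=3 and f(t) = e^(7t): L{e^(21t)} = (1/3) · 1/((s/3)-7) = (1/3) · 3/(s-21) = 1/(s-21)

Final answer: 1/(s-21)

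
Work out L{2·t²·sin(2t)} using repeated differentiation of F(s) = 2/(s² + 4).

F(s) = 2/(s² + 4). F'(s) = -4s/(s² + 4)². F''(s) = -4(4 - 3s²)/(s² + 4)³ = (12s² - 16)/(s² + 4)³. So L{t²·sin(2t)} = (-1)² F''(s) = (12s² - 16)/(s² + 4)³. Then L{2·t²·sin(2t)} = 2·(12s² - 16)/(s² + 4)³ = (24s² - 32)/(s² + 4)³

Final answer: (24s² - 32)/(s² + 4)³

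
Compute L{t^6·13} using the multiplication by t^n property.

L{13} = 13/s. d^1/ds^1[1/s] = -1/s². d^2/ds^2[1/s] = 2/s^3. d^3/ds^3[1/s] = -6/s^4. d^4/ds^4[1/s] = 24/s^5. d^5/ds^5[1/s] = -120/s^6. d^6/ds^6[1/s] = 720/s^7. So L{t^6} = (-1)^{6}·720/s^7 = 720/s^7. Then L{t^6·13} = 13·720/s^7 = 9360/s^7

Final answer: 9360/s^7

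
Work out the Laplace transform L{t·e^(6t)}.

L{t^n·e^(at)} = n!/(s-a)^(n+1), so L{t·e^(6t)} = 1/(s-6)^2

Final answer: 1/(s-6)^2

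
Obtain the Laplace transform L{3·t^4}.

L{t^n} = n!/s^(n+1), so L{t^4} = 24/s^5. Then L{3·t^4} = 3·24/s^5 = 72/s^5

Final answer: 72/s^5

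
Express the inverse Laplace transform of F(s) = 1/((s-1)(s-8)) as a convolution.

1/((s-1)(s-8)) = (1/(s-1))·(1/(s-8)) = L{e^t}·L{e^(8t)}. So f(t) = e^t*e^(8t) = ∫₀ᵗ e^(τ)·e^(8(t-τ)) dτ

Final answer: ∫₀ᵗ e^(τ)·e^(8(t-τ)) dτ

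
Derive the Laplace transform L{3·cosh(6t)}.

L{cosh(ωt)} = s/(s² - ω²), so L{cosh(6t)} = s/(s² - 36). Then L{3·cosh(6t)} = 3·s/(s² - 36) = 3s/(s² - 36)

Final answer: 3s/(s² - 36)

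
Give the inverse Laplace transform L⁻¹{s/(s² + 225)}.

L⁻¹{s/(s² + 225)} = cos(15t)

Final answer: cos(15t)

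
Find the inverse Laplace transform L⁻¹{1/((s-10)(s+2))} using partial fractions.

Decompose: A/(s-10) + B/(s+2). A = 1/12, B = -1/12. f(t) = (e^(10t) - e^(-2t))/12

Final answer: (e^(10t) - e^(-2t))/12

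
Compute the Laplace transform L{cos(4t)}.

L{cos(ωt)} = s/(s² + ω²), so L{cos(4t)} = s/(s² + 16)

Final answer: s/(s² + 16)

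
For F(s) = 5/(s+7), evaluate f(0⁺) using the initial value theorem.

f(0⁺) = lim_{s→∞} s·5/(s+7) = lim_{s→∞} 5s/(s+7) = 5

Final answer: 5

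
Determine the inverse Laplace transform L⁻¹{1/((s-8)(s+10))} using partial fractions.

Decompose: A/(s-8) + B/(s+10). A = 1/18, B = -1/18. f(t) = (e^(8t) - e^(-10t))/18

Final answer: (e^(8t) - e^(-10t))/18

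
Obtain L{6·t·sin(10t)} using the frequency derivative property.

L{sin(10t)} = 10/(s² + 100). By L{t·f(t)} = -F'(s): -d/ds[10/(s² + 100)] = -(10)·(-2s)/(s² + 100)² = 20s/(s² + 100)². Then L{6·t·sin(10t)} = 6·20s/(s² + 100)² = 120s/(s² + 100)²

Final answer: 120s/(s² + 100)²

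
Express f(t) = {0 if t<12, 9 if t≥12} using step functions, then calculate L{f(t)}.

f(t) = 9·u(t-12). L{u(t-12)} = e^(-12s)/s, so L{f(t)} = 9·e^(-12s)/s

Final answer: 9·e^(-12s)/s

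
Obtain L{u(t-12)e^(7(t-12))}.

u(t-a)f(t-a) with f(t)=e^(7t). L{e^(7t)} = 1/(s-7). By time shift: e^(-12s)/(s-7)

Final answer: e^(-12s)/(s-7)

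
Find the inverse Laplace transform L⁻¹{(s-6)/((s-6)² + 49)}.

Using frequency shift, L⁻¹{(s-6)/((s-6)² + 49)} = e^(6t)·cos(7t)

Final answer: e^(6t)·cos(7t)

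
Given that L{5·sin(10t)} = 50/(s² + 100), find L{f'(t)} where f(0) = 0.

L{f'(t)} = s·F(s) - f(0) = s·50/(s² + 100) - 0 = 50s/(s² + 100)

Final answer: 50s/(s² + 100)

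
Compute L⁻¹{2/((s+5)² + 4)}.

Form: b/((s-a)² + b²) → e^(at)sin(bt). With a=-5, b=2

Final answer: e^(-5t)·sin(2t)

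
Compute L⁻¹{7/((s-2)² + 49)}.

Form: b/((s-a)² + b²) → e^(at)sin(bt). With a=2, b=7

Final answer: e^(2t)·sin(7t)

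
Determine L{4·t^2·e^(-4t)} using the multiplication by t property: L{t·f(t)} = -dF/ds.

Using L{t^n·e^(at)} = n!/(s-a)^(n+1), L{t^2·e^(-4t)} = 2/(s+4)^3, so L{4·t^2·e^(-4t)} = 4·2/(s+4)^3 = 8/(s+4)^3

Final answer: 8/(s+4)^3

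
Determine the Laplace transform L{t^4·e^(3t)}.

L{t^n·e^(at)} = n!/(s-a)^(n+1), so L{t^4·e^(3t)} = 24/(s-3)^5

Final answer: 24/(s-3)^5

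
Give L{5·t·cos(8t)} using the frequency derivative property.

L{cos(8t)} = s/(s² + 64). Derivative: d/ds[s/(s² + 64)] = [(s² + 64) - s·2s]/(s² + 64)² = (64 - s²)/(s² + 64)². So L{t·cos(8t)} = -F'(s) = (s² - 64)/(s² + 64)². Then L{5·t·cos(8t)} = 5·(s² - 64)/(s² + 64)²

Final answer: 5·(s² - 64)/(s² + 64)²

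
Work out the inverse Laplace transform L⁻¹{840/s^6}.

L⁻¹{n!/s^(n+1)} = t^n with n=5. So L⁻¹{120/s^6} = t^5, and L⁻¹{840/s^6} = (840/120)·t^5 = 7·t^5

Final answer: 7·t^5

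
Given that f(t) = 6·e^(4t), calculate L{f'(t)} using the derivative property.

f(0) = 6, F(s) = 6/(s-4). L{f'(t)} = s·F(s) - f(0) = 6s/(s-4) - 6 = (6s - 6(s-4))/(s-4) = 24/(s-4)

Final answer: 24/(s-4)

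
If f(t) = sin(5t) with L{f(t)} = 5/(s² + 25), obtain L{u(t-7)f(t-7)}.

Time shift theorem: L{u(t-a)f(t-a)} = e^(-as)F(s). Here a=7, F(s) = 5/(s² + 25), so L{u(t-7)f(t-7)} = e^(-7s)·5/(s² + 25)

Final answer: e^(-7s)·5/(s² + 25)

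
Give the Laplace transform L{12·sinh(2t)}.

L{sinh(ωt)} = ω/(s² - ω²), so L{sinh(2t)} = 2/(s² - 4). Then L{12·sinh(2t)} = 12·2/(s² - 4) = 24/(s² - 4)

Final answer: 24/(s² - 4)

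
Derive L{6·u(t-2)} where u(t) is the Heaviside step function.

L{u(t-a)} = e^(-as)/s. Here a=2, so L{u(t-2)} = e^(-2s)/s, and L{6·u(t-2)} = 6·e^(-2s)/s

Final answer: 6·e^(-2s)/s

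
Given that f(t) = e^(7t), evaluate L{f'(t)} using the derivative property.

f(0) = 1, F(s) = 1/(s-7). L{f'(t)} = s·F(s) - f(0) = s/(s-7) - 1 = (s - (s-7))/(s-7) = 7/(s-7)

Final answer: 7/(s-7)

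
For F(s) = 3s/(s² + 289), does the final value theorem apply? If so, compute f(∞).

The final value theorem requires all poles of sF(s) in the left half-plane. sF(s) = 3s²/(s² + 289) has poles at s = ±17i (imaginary axis). Theorem does NOT apply (oscillatory system).

Final answer: Not applicable (oscillatory)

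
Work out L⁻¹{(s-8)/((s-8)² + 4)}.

Using frequency shift: L⁻¹{(s-a)/((s-a)² + b²)} = e^(at)cos(bt). Here a=8, b=2

Final answer: e^(8t)·cos(2t)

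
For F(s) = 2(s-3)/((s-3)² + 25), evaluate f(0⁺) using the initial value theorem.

f(0⁺) = lim_{s→∞} sF(s) = lim_{s→∞} 2s(s-3)/((s-3)² + 25) = 2

Final answer: 2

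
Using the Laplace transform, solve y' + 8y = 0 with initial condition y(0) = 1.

L{y'} + 8L{y} = 0. sY - 1 + 8Y = 0. Y(s+8) = 1. Y = 1/(s+8)

Final answer: y(t) = e^(-8t)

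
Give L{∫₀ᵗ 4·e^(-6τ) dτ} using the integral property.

L{∫₀ᵗ f(τ)dτ} = F(s)/s with F(s) = 4/(s+6), so L{∫₀ᵗ 4·e^(-6τ) dτ} = 4/(s(s+6))

Final answer: 4/(s(s+6))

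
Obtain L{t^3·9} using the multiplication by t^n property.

L{9} = 9/s. d^1/ds^1[1/s] = -1/s². d^2/ds^2[1/s] = 2/s^3. d^3/ds^3[1/s] = -6/s^4. So L{t^3} = (-1)^{3}·-6/s^4 = 6/s^4. Then L{t^3·9} = 9·6/s^4 = 54/s^4

Final answer: 54/s^4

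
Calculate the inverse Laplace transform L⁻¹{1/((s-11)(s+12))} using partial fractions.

Decompose: A/(s-11) + B/(s+12). A = 1/23, B = -1/23. f(t) = (e^(11t) - e^(-12t))/23

Final answer: (e^(11t) - e^(-12t))/23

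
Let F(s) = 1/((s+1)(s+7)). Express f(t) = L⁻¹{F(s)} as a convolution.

1/((s+1)(s+7)) = (1/(s+1))·(1/(s+7)) = L{e^(-t)}·L{e^(-7t)}. So f(t) = e^(-t)*e^(-7t) = ∫₀ᵗ e^(-τ)·e^(-7(t-τ)) dτ

Final answer: ∫₀ᵗ e^(-τ)·e^(-7(t-τ)) dτ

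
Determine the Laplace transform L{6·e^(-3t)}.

L{e^(at)} = 1/(s-a), so L{e^(-3t)} = 1/(s+3). Then L{6·e^(-3t)} = 6/(s+3)

Final answer: 6/(s+3)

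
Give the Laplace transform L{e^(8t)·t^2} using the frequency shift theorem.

L{e^(at)·t^n} = n!/(s-a)^(n+1), so L{e^(8t)·t^2} = 2/(s-8)^3

Final answer: 2/(s-8)^3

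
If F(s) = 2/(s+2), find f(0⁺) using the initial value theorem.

f(0⁺) = lim_{s→∞} s·2/(s+2) = lim_{s→∞} 2s/(s+2) = 2

Final answer: 2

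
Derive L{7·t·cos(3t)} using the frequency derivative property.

L{cos(3t)} = s/(s² + 9). Derivative: d/ds[s/(s² + 9)] = [(s² + 9) - s·2s]/(s² + 9)² = (9 - s²)/(s² + 9)². So L{t·cos(3t)} = -F'(s) = (s² - 9)/(s² + 9)². Then L{7·t·cos(3t)} = 7·(s² - 9)/(s² + 9)²

Final answer: 7·(s² - 9)/(s² + 9)²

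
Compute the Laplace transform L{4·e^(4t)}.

L{e^(at)} = 1/(s-a), so L{e^(4t)} = 1/(s-4). Then L{4·e^(4t)} = 4/(s-4)

Final answer: 4/(s-4)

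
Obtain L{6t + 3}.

L{6t + 3} = 6·L{t} + 3·L{1} = 6/s² + 3/s

Final answer: 6/s² + 3/s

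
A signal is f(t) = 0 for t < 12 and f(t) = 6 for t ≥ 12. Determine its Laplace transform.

f(t) = 6·u(t-12). L{u(t-12)} = e^(-12s)/s, so L{f(t)} = 6·e^(-12s)/s

Final answer: 6·e^(-12s)/s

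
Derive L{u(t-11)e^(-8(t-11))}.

u(t-a)f(t-a) with f(t)=e^(-8t). L{e^(-8t)} = 1/(s+8). By time shift: e^(-11s)/(s+8)

Final answer: e^(-11s)/(s+8)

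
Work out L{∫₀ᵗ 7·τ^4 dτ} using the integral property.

L{∫₀ᵗ f(τ)dτ} = F(s)/s with f(t) = 7t^4. F(s) = 168/s^5, so L{∫₀ᵗ 7·τ^4 dτ} = (168/s^5)/s = 168/s^6. (Check: ∫₀ᵗ 7·τ^4 dτ = 7t^5/5.)

Final answer: 168/s^6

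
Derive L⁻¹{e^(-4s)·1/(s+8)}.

L⁻¹{1/(s+8)} = e^(-8t). By the time shift theorem, L⁻¹{e^(-as)F(s)} = u(t-a)f(t-a) with a=4, so L⁻¹{e^(-4s)·1/(s+8)} = u(t-4)·e^(-8(t-4))

Final answer: u(t-4)·e^(-8(t-4))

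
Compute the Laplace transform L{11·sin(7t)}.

L{sin(ωt)} = ω/(s² + ω²), so L{sin(7t)} = 7/(s² + 49). Then L{11·sin(7t)} = 11·7/(s² + 49) = 77/(s² + 49)

Final answer: 77/(s² + 49)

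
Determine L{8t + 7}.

L{8t + 7} = 8·L{t} + 7·L{1} = 8/s² + 7/s

Final answer: 8/s² + 7/s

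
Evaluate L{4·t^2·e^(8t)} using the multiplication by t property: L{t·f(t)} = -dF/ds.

Using L{t^n·e^(at)} = n!/(s-a)^(n+1), L{t^2·e^(8t)} = 2/(s-8)^3, so L{4·t^2·e^(8t)} = 4·2/(s-8)^3 = 8/(s-8)^3

Final answer: 8/(s-8)^3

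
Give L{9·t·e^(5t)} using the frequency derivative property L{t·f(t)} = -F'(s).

L{e^(5t)} = 1/(s-5). By frequency derivative: L{t·e^(5t)} = -d/ds[1/(s-5)] = -(-1)/(s-5)² = 1/(s-5)². Then L{9·t·e^(5t)} = 9·1/(s-5)² = 9/(s-5)²

Final answer: 9/(s-5)²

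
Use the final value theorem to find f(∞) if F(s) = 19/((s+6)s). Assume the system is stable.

f(∞) = lim_{s→0} sF(s) = lim_{s→0} 19/(s+6) = 19/6

Final answer: 19/6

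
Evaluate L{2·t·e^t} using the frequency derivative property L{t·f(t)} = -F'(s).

L{e^t} = 1/(s-1). By frequency derivative: L{t·e^t} = -d/ds[1/(s-1)] = -(-1)/(s-1)² = 1/(s-1)². Then L{2·t·e^t} = 2·1/(s-1)² = 2/(s-1)²

Final answer: 2/(s-1)²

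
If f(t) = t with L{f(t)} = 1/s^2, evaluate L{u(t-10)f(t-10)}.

Time shift theorem: L{u(t-a)f(t-a)} = e^(-as)F(s). Here a=10, F(s) = 1/s^2, so L{u(t-10)f(t-10)} = e^(-10s)·1/s^2

Final answer: e^(-10s)·1/s^2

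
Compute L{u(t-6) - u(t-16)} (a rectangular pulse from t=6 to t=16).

L{u(t-a)} = e^(-as)/s. L{u(t-6) - u(t-16)} = (e^(-6s) - e^(-16s))/s

Final answer: (e^(-6s) - e^(-16s))/s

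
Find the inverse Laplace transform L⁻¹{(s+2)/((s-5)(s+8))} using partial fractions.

Using partial fractions, f(t) = (7e^(5t) + 6e^(-8t))/13

Final answer: (7e^(5t) + 6e^(-8t))/13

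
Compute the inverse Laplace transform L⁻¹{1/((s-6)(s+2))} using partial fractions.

Decompose: A/(s-6) + B/(s+2). A = 1/8, B = -1/8. f(t) = (e^(6t) - e^(-2t))/8

Final answer: (e^(6t) - e^(-2t))/8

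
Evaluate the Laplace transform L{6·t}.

L{t^n} = n!/s^(n+1), so L{t} = 1/s^2. Then L{6·t} = 6·1/s^2 = 6/s^2

Final answer: 6/s^2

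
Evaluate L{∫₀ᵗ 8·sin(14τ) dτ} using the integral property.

L{∫₀ᵗ f(τ)dτ} = F(s)/s with F(s) = 112/(s² + 196), so the result is (112/(s² + 196))/s = 112/(s(s² + 196))

Final answer: 112/(s(s² + 196))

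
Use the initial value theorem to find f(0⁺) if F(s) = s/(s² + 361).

f(0⁺) = lim_{s→∞} s·s/(s² + 361) = lim_{s→∞} s²/(s² + 361) = 1

Final answer: 1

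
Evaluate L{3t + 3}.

L{3t + 3} = 3·L{t} + 3·L{1} = 3/s² + 3/s

Final answer: 3/s² + 3/s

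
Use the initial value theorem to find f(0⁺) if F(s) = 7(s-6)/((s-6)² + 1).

f(0⁺) = lim_{s→∞} sF(s) = lim_{s→∞} 7s(s-6)/((s-6)² + 1) = 7

Final answer: 7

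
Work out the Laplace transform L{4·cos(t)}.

L{cos(ωt)} = s/(s² + ω²), so L{cos(t)} = s/(s² + 1). Then L{4·cos(t)} = 4·s/(s² + 1) = 4s/(s² + 1)

Final answer: 4s/(s² + 1)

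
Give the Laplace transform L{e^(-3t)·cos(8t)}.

L{e^(at)·cos(ωt)} = (s-a)/((s-a)² + ω²), so L{e^(-3t)·cos(8t)} = (s+3)/((s+3)² + 64)

Final answer: (s+3)/((s+3)² + 64)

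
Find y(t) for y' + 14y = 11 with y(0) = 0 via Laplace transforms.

sY + 14Y = 11/s. Y = 11/(s(s+14)). Partial fractions: Y = 11/14/s - 11/14/(s+14)

Final answer: y(t) = 11/14(1 - e^(-14t))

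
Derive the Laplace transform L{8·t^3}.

L{t^n} = n!/s^(n+1), so L{t^3} = 6/s^4. Then L{8·t^3} = 8·6/s^4 = 48/s^4

Final answer: 48/s^4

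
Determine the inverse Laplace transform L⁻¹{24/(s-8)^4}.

L⁻¹{n!/(s-a)^(n+1)} = t^n·e^(at) with n=3, a=8. So L⁻¹{6/(s-8)^4} = t^3·e^(8t), and L⁻¹{24/(s-8)^4} = (24/6)·t^3·e^(8t) = 4·t^3·e^(8t)

Final answer: 4·t^3·e^(8t)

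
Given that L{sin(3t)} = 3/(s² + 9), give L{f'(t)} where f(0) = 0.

L{f'(t)} = s·F(s) - f(0) = s·3/(s² + 9) - 0 = 3s/(s² + 9)

Final answer: 3s/(s² + 9)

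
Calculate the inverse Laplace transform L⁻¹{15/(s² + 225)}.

L⁻¹{15/(s² + 225)} = sin(15t)

Final answer: sin(15t)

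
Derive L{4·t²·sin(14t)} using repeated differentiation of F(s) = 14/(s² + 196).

F(s) = 14/(s² + 196). F'(s) = -28s/(s² + 196)². F''(s) = -28(196 - 3s²)/(s² + 196)³ = (84s² - 5488)/(s² + 196)³. So L{t²·sin(14t)} = (-1)² F''(s) = (84s² - 5488)/(s² + 196)³. Then L{4·t²·sin(14t)} = 4·(84s² - 5488)/(s² + 196)³ = (336s² - 21952)/(s² + 196)³

Final answer: (336s² - 21952)/(s² + 196)³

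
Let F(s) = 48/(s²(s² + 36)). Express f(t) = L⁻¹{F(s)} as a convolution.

48/(s²(s² + 36)) = (1/s²)·(48/(s² + 36)) = L{t}·L{8·sin(6t)}. So f(t) = t*(8·sin(6t)) = ∫₀ᵗ 8τ·sin(6(t-τ)) dτ

Final answer: ∫₀ᵗ 8τ·sin(6(t-τ)) dτ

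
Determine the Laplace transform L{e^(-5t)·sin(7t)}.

L{e^(at)·sin(ωt)} = ω/((s-a)² + ω²), so L{e^(-5t)·sin(7t)} = 7/((s+5)² + 49)

Final answer: 7/((s+5)² + 49)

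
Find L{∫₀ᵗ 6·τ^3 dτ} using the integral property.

L{∫₀ᵗ f(τ)dτ} = F(s)/s with f(t) = 6t^3. F(s) = 36/s^4, so L{∫₀ᵗ 6·τ^3 dτ} = (36/s^4)/s = 36/s^5. (Check: ∫₀ᵗ 6·τ^3 dτ = 6t^4/4.)

Final answer: 36/s^5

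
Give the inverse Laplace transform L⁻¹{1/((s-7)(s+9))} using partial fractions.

Decompose: A/(s-7) + B/(s+9). A = 1/16, B = -1/16. f(t) = (e^(7t) - e^(-9t))/16

Final answer: (e^(7t) - e^(-9t))/16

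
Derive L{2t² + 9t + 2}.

L{2t² + 9t + 2} = 2·2/s³ + 9/s² + 2/s = 4/s³ + 9/s² + 2/s

Final answer: 4/s³ + 9/s² + 2/s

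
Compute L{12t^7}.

L{t^n} = n!/s^(n+1). So L{12t^7} = 12·7!/s^8 = 60480/s^8

Final answer: 60480/s^8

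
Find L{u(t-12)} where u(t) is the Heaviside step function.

L{u(t-a)} = e^(-as)/s. Here a=12, so L{u(t-12)} = e^(-12s)/s

Final answer: e^(-12s)/s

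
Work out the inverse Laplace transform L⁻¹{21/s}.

L⁻¹{c/s} = c, so L⁻¹{21/s} = 21

Final answer: 21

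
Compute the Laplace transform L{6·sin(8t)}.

L{sin(ωt)} = ω/(s² + ω²), so L{sin(8t)} = 8/(s² + 64). Then L{6·sin(8t)} = 6·8/(s² + 64) = 48/(s² + 64)

Final answer: 48/(s² + 64)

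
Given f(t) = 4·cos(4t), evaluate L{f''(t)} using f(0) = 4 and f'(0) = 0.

F(s) = 4s/(s² + 16). L{f''(t)} = s²F(s) - sf(0) - f'(0) = 4s³/(s² + 16) - 4s = (4s³ - 4s(s² + 16))/(s² + 16) = -64s/(s² + 16)

Final answer: -64s/(s² + 16)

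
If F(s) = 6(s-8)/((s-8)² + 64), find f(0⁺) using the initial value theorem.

f(0⁺) = lim_{s→∞} sF(s) = lim_{s→∞} 6s(s-8)/((s-8)² + 64) = 6

Final answer: 6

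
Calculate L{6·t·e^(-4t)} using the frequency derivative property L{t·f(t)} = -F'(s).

L{e^(-4t)} = 1/(s+4). By frequency derivative: L{t·e^(-4t)} = -d/ds[1/(s+4)] = -(-1)/(s+4)² = 1/(s+4)². Then L{6·t·e^(-4t)} = 6·1/(s+4)² = 6/(s+4)²

Final answer: 6/(s+4)²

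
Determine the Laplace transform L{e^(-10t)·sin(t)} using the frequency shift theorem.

Frequency shift: L{e^(at)f(t)} = F(s-a). L{e^(-10t)·sin(t)} = 1/((s+10)² + 1)

Final answer: 1/((s+10)² + 1)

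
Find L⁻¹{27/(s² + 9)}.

This is the form c·a/(s² + a²) with a = 3, c = 9. L⁻¹ = 9·sin(3t)

Final answer: 9·sin(3t)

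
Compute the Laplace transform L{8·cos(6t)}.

L{cos(ωt)} = s/(s² + ω²), so L{cos(6t)} = s/(s² + 36). Then L{8·cos(6t)} = 8·s/(s² + 36) = 8s/(s² + 36)

Final answer: 8s/(s² + 36)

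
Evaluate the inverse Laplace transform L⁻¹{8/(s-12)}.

L⁻¹{1/(s-a)} = e^(at), so L⁻¹{1/(s-12)} = e^(12t), and L⁻¹{8/(s-12)} = 8·e^(12t)

Final answer: 8·e^(12t)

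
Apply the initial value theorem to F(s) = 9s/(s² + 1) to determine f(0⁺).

f(0⁺) = lim_{s→∞} s·9s/(s² + 1) = lim_{s→∞} 9s²/(s² + 1) = 9

Final answer: 9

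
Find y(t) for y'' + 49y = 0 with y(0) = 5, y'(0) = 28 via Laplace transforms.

L{y''} + 49L{y} = 0. s²Y - 5s - 28 + 49Y = 0. Y(s² + 49) = 5s + 28. Y = (5s + 28)/(s² + 49). Inverting: y(t) = 5cos(7t) + 4sin(7t)

Final answer: y(t) = 5cos(7t) + 4sin(7t)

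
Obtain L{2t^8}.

L{t^n} = n!/s^(n+1). So L{2t^8} = 2·8!/s^9 = 80640/s^9

Final answer: 80640/s^9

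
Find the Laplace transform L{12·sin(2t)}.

L{sin(ωt)} = ω/(s² + ω²), so L{sin(2t)} = 2/(s² + 4). Then L{12·sin(2t)} = 12·2/(s² + 4) = 24/(s² + 4)

Final answer: 24/(s² + 4)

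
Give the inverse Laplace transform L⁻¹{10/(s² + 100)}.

L⁻¹{10/(s² + 100)} = sin(10t)

Final answer: sin(10t)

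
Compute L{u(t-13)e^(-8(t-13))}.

u(t-a)f(t-a) with f(t)=e^(-8t). L{e^(-8t)} = 1/(s+8). By time shift: e^(-13s)/(s+8)

Final answer: e^(-13s)/(s+8)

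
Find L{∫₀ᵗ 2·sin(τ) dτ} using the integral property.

L{∫₀ᵗ f(τ)dτ} = F(s)/s with F(s) = 2/(s² + 1), so the result is (2/(s² + 1))/s = 2/(s(s² + 1))

Final answer: 2/(s(s² + 1))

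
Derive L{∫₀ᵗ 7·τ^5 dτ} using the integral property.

L{∫₀ᵗ f(τ)dτ} = F(s)/s with f(t) = 7t^5. F(s) = 840/s^6, so L{∫₀ᵗ 7·τ^5 dτ} = (840/s^6)/s = 840/s^7. (Check: ∫₀ᵗ 7·τ^5 dτ = 7t^6/6.)

Final answer: 840/s^7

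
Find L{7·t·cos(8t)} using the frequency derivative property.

L{cos(8t)} = s/(s² + 64). Derivative: d/ds[s/(s² + 64)] = [(s² + 64) - s·2s]/(s² + 64)² = (64 - s²)/(s² + 64)². So L{t·cos(8t)} = -F'(s) = (s² - 64)/(s² + 64)². Then L{7·t·cos(8t)} = 7·(s² - 64)/(s² + 64)²

Final answer: 7·(s² - 64)/(s² + 64)²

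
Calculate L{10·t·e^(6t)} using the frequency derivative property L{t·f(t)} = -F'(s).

L{e^(6t)} = 1/(s-6). By frequency derivative: L{t·e^(6t)} = -d/ds[1/(s-6)] = -(-1)/(s-6)² = 1/(s-6)². Then L{10·t·e^(6t)} = 10·1/(s-6)² = 10/(s-6)²

Final answer: 10/(s-6)²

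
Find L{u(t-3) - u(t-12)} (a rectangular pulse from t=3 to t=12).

L{u(t-a)} = e^(-as)/s. L{u(t-3) - u(t-12)} = (e^(-3s) - e^(-12s))/s

Final answer: (e^(-3s) - e^(-12s))/s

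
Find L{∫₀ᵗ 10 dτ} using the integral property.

L{∫₀ᵗ f(τ)dτ} = F(s)/s with f(t) = 10. F(s) = 10/s, so L{∫₀ᵗ 10 dτ} = (10/s)/s = 10/s². (Check: ∫₀ᵗ 10 dτ = 10t.)

Final answer: 10/s²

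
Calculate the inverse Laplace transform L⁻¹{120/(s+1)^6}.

L⁻¹{n!/(s-a)^(n+1)} = t^n·e^(at), so L⁻¹{120/(s+1)^6} = t^5·e^(-t)

Final answer: t^5·e^(-t)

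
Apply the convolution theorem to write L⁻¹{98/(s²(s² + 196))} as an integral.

98/(s²(s² + 196)) = (1/s²)·(98/(s² + 196)) = L{t}·L{7·sin(14t)}. So f(t) = t*(7·sin(14t)) = ∫₀ᵗ 7τ·sin(14(t-τ)) dτ

Final answer: ∫₀ᵗ 7τ·sin(14(t-τ)) dτ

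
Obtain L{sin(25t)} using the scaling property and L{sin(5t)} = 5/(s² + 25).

Using L{f(at)} = (1/a)F(s/a) with a=5: L{sin(25t)} = (1/5) · 5/((s/5)² + 25) = (1/5) · 5·25/(s² + 625) = 25/(s² + 625)

Final answer: 25/(s² + 625)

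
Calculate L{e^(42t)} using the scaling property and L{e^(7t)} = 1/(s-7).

Using L{f(at)} = (1/a)F(s/a) with a=6 and f(t) = e^(7t): L{e^(42t)} = (1/6) · 1/((s/6)-7) = (1/6) · 6/(s-42) = 1/(s-42)

Final answer: 1/(s-42)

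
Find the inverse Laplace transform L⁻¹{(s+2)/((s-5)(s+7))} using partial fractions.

Using partial fractions, f(t) = (7e^(5t) + 5e^(-7t))/12

Final answer: (7e^(5t) + 5e^(-7t))/12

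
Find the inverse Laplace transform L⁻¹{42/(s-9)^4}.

L⁻¹{n!/(s-a)^(n+1)} = t^n·e^(at) with n=3, a=9. So L⁻¹{6/(s-9)^4} = t^3·e^(9t), and L⁻¹{42/(s-9)^4} = (42/6)·t^3·e^(9t) = 7·t^3·e^(9t)

Final answer: 7·t^3·e^(9t)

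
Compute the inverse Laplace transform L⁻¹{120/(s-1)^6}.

L⁻¹{n!/(s-a)^(n+1)} = t^n·e^(at), so L⁻¹{120/(s-1)^6} = t^5·e^t

Final answer: t^5·e^t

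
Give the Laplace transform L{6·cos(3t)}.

L{cos(ωt)} = s/(s² + ω²), so L{cos(3t)} = s/(s² + 9). Then L{6·cos(3t)} = 6·s/(s² + 9) = 6s/(s² + 9)

Final answer: 6s/(s² + 9)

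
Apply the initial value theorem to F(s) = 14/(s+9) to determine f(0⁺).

f(0⁺) = lim_{s→∞} s·14/(s+9) = lim_{s→∞} 14s/(s+9) = 14

Final answer: 14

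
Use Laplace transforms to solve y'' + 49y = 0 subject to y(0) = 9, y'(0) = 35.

L{y''} + 49L{y} = 0. s²Y - 9s - 35 + 49Y = 0. Y(s² + 49) = 9s + 35. Y = (9s + 35)/(s² + 49). Inverting: y(t) = 9cos(7t) + 5sin(7t)

Final answer: y(t) = 9cos(7t) + 5sin(7t)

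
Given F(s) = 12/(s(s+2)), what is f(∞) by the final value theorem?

f(∞) = lim_{s→0} s·12/(s(s+2)) = lim_{s→0} 12/(s+2) = 12/2 = 6

Final answer: 6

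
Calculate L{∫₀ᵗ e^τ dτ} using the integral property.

L{∫₀ᵗ f(τ)dτ} = F(s)/s with F(s) = 1/(s-1), so L{∫₀ᵗ e^τ dτ} = 1/(s(s-1))

Final answer: 1/(s(s-1))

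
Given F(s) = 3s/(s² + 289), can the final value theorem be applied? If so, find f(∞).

The final value theorem requires all poles of sF(s) in the left half-plane. sF(s) = 3s²/(s² + 289) has poles at s = ±17i (imaginary axis). Theorem does NOT apply (oscillatory system).

Final answer: Not applicable (oscillatory)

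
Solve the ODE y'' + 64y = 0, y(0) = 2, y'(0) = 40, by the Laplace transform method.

L{y''} + 64L{y} = 0. s²Y - 2s - 40 + 64Y = 0. Y(s² + 64) = 2s + 40. Y = (2s + 40)/(s² + 64). Inverting: y(t) = 2cos(8t) + 5sin(8t)

Final answer: y(t) = 2cos(8t) + 5sin(8t)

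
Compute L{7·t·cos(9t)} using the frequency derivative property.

L{cos(9t)} = s/(s² + 81). Derivative: d/ds[s/(s² + 81)] = [(s² + 81) - s·2s]/(s² + 81)² = (81 - s²)/(s² + 81)². So L{t·cos(9t)} = -F'(s) = (s² - 81)/(s² + 81)². Then L{7·t·cos(9t)} = 7·(s² - 81)/(s² + 81)²

Final answer: 7·(s² - 81)/(s² + 81)²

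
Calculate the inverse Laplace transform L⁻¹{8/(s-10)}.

L⁻¹{1/(s-a)} = e^(at), so L⁻¹{1/(s-10)} = e^(10t), and L⁻¹{8/(s-10)} = 8·e^(10t)

Final answer: 8·e^(10t)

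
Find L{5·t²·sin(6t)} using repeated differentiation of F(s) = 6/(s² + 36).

F(s) = 6/(s² + 36). F'(s) = -12s/(s² + 36)². F''(s) = -12(36 - 3s²)/(s² + 36)³ = (36s² - 432)/(s² + 36)³. So L{t²·sin(6t)} = (-1)² F''(s) = (36s² - 432)/(s² + 36)³. Then L{5·t²·sin(6t)} = 5·(36s² - 432)/(s² + 36)³ = (180s² - 2160)/(s² + 36)³

Final answer: (180s² - 2160)/(s² + 36)³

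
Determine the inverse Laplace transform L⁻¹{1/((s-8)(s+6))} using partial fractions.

Decompose: A/(s-8) + B/(s+6). A = 1/14, B = -1/14. f(t) = (e^(8t) - e^(-6t))/14

Final answer: (e^(8t) - e^(-6t))/14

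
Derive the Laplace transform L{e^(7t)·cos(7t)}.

L{e^(at)·cos(ωt)} = (s-a)/((s-a)² + ω²), so L{e^(7t)·cos(7t)} = (s-7)/((s-7)² + 49)

Final answer: (s-7)/((s-7)² + 49)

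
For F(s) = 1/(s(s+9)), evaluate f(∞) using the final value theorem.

f(∞) = lim_{s→0} s·1/(s(s+9)) = lim_{s→0} 1/(s+9) = 1/9 = 1/9

Final answer: 1/9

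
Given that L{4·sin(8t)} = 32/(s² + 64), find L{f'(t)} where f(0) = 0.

L{f'(t)} = s·F(s) - f(0) = s·32/(s² + 64) - 0 = 32s/(s² + 64)

Final answer: 32s/(s² + 64)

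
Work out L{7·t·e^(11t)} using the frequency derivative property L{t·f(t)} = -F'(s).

L{e^(11t)} = 1/(s-11). By frequency derivative: L{t·e^(11t)} = -d/ds[1/(s-11)] = -(-1)/(s-11)² = 1/(s-11)². Then L{7·t·e^(11t)} = 7·1/(s-11)² = 7/(s-11)²

Final answer: 7/(s-11)²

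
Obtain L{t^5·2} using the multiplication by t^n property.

L{2} = 2/s. d^1/ds^1[1/s] = -1/s². d^2/ds^2[1/s] = 2/s^3. d^3/ds^3[1/s] = -6/s^4. d^4/ds^4[1/s] = 24/s^5. d^5/ds^5[1/s] = -120/s^6. So L{t^5} = (-1)^{5}·-120/s^6 = 120/s^6. Then L{t^5·2} = 2·120/s^6 = 240/s^6

Final answer: 240/s^6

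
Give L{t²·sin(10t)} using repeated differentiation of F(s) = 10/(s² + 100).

F(s) = 10/(s² + 100). F'(s) = -20s/(s² + 100)². F''(s) = -20(100 - 3s²)/(s² + 100)³ = (60s² - 2000)/(s² + 100)³. So L{t²·sin(10t)} = (-1)² F''(s) = (60s² - 2000)/(s² + 100)³

Final answer: (60s² - 2000)/(s² + 100)³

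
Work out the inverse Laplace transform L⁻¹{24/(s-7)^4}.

L⁻¹{n!/(s-a)^(n+1)} = t^n·e^(at) with n=3, a=7. So L⁻¹{6/(s-7)^4} = t^3·e^(7t), and L⁻¹{24/(s-7)^4} = (24/6)·t^3·e^(7t) = 4·t^3·e^(7t)

Final answer: 4·t^3·e^(7t)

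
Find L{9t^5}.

L{t^n} = n!/s^(n+1). So L{9t^5} = 9·5!/s^6 = 1080/s^6

Final answer: 1080/s^6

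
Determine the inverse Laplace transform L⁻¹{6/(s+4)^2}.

L⁻¹{n!/(s-a)^(n+1)} = t^n·e^(at) with n=1, a=-4. So L⁻¹{1/(s+4)^2} = t·e^(-4t), and L⁻¹{6/(s+4)^2} = (6/1)·t·e^(-4t) = 6·t·e^(-4t)

Final answer: 6·t·e^(-4t)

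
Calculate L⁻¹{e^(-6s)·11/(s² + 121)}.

L⁻¹{11/(s² + 121)} = sin(11t). By the time shift theorem, L⁻¹{e^(-as)F(s)} = u(t-a)f(t-a) with a=6, so L⁻¹{e^(-6s)·11/(s² + 121)} = u(t-6)·sin(11(t-6))

Final answer: u(t-6)·sin(11(t-6))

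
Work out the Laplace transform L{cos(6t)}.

L{cos(ωt)} = s/(s² + ω²), so L{cos(6t)} = s/(s² + 36)

Final answer: s/(s² + 36)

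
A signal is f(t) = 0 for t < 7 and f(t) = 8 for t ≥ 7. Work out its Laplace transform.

f(t) = 8·u(t-7). L{u(t-7)} = e^(-7s)/s, so L{f(t)} = 8·e^(-7s)/s

Final answer: 8·e^(-7s)/s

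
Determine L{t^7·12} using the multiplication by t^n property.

L{12} = 12/s. d^1/ds^1[1/s] = -1/s². d^2/ds^2[1/s] = 2/s^3. d^3/ds^3[1/s] = -6/s^4. d^4/ds^4[1/s] = 24/s^5. d^5/ds^5[1/s] = -120/s^6. d^6/ds^6[1/s] = 720/s^7. d^7/ds^7[1/s] = -5040/s^8. So L{t^7} = (-1)^{7}·-5040/s^8 = 5040/s^8. Then L{t^7·12} = 12·5040/s^8 = 60480/s^8

Final answer: 60480/s^8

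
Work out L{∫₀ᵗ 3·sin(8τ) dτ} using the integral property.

L{∫₀ᵗ f(τ)dτ} = F(s)/s with F(s) = 24/(s² + 64), so the result is (24/(s² + 64))/s = 24/(s(s² + 64))

Final answer: 24/(s(s² + 64))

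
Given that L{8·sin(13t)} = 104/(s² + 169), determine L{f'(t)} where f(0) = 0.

L{f'(t)} = s·F(s) - f(0) = s·104/(s² + 169) - 0 = 104s/(s² + 169)

Final answer: 104s/(s² + 169)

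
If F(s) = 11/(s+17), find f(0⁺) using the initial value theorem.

f(0⁺) = lim_{s→∞} s·11/(s+17) = lim_{s→∞} 11s/(s+17) = 11

Final answer: 11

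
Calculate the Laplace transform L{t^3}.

L{t^n} = n!/s^(n+1), so L{t^3} = 6/s^4

Final answer: 6/s^4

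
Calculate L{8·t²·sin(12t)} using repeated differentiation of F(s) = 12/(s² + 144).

F(s) = 12/(s² + 144). F'(s) = -24s/(s² + 144)². F''(s) = -24(144 - 3s²)/(s² + 144)³ = (72s² - 3456)/(s² + 144)³. So L{t²·sin(12t)} = (-1)² F''(s) = (72s² - 3456)/(s² + 144)³. Then L{8·t²·sin(12t)} = 8·(72s² - 3456)/(s² + 144)³ = (576s² - 27648)/(s² + 144)³

Final answer: (576s² - 27648)/(s² + 144)³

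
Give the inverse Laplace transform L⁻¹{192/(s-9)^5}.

L⁻¹{n!/(s-a)^(n+1)} = t^n·e^(at) with n=4, a=9. So L⁻¹{24/(s-9)^5} = t^4·e^(9t), and L⁻¹{192/(s-9)^5} = (192/24)·t^4·e^(9t) = 8·t^4·e^(9t)

Final answer: 8·t^4·e^(9t)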